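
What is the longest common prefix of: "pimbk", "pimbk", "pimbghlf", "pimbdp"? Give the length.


Words: pimbk, pimbk, pimbghlf, pimbdp
  Position 0: all 'p' => match
  Position 1: all 'i' => match
  Position 2: all 'm' => match
  Position 3: all 'b' => match
  Position 4: ('k', 'k', 'g', 'd') => mismatch, stop
LCP = "pimb" (length 4)

4


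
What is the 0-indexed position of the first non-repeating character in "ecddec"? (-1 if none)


Input: ecddec
Character frequencies:
  'c': 2
  'd': 2
  'e': 2
Scanning left to right for freq == 1:
  Position 0 ('e'): freq=2, skip
  Position 1 ('c'): freq=2, skip
  Position 2 ('d'): freq=2, skip
  Position 3 ('d'): freq=2, skip
  Position 4 ('e'): freq=2, skip
  Position 5 ('c'): freq=2, skip
  No unique character found => answer = -1

-1


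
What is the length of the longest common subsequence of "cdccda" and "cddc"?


LCS of "cdccda" and "cddc"
DP table:
           c    d    d    c
      0    0    0    0    0
  c   0    1    1    1    1
  d   0    1    2    2    2
  c   0    1    2    2    3
  c   0    1    2    2    3
  d   0    1    2    3    3
  a   0    1    2    3    3
LCS length = dp[6][4] = 3

3


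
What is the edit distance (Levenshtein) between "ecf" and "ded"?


Computing edit distance: "ecf" -> "ded"
DP table:
           d    e    d
      0    1    2    3
  e   1    1    1    2
  c   2    2    2    2
  f   3    3    3    3
Edit distance = dp[3][3] = 3

3


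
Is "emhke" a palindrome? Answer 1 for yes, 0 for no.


Input: emhke
Reversed: ekhme
  Compare pos 0 ('e') with pos 4 ('e'): match
  Compare pos 1 ('m') with pos 3 ('k'): MISMATCH
Result: not a palindrome

0


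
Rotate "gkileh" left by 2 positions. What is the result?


Input: "gkileh", rotate left by 2
First 2 characters: "gk"
Remaining characters: "ileh"
Concatenate remaining + first: "ileh" + "gk" = "ilehgk"

ilehgk


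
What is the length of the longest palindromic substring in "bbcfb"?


Input: "bbcfb"
Checking substrings for palindromes:
  [0:2] "bb" (len 2) => palindrome
Longest palindromic substring: "bb" with length 2

2


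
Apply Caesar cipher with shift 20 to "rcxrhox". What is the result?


Caesar cipher: shift "rcxrhox" by 20
  'r' (pos 17) + 20 = pos 11 = 'l'
  'c' (pos 2) + 20 = pos 22 = 'w'
  'x' (pos 23) + 20 = pos 17 = 'r'
  'r' (pos 17) + 20 = pos 11 = 'l'
  'h' (pos 7) + 20 = pos 1 = 'b'
  'o' (pos 14) + 20 = pos 8 = 'i'
  'x' (pos 23) + 20 = pos 17 = 'r'
Result: lwrlbir

lwrlbir


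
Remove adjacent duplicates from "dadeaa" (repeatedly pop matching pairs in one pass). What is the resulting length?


Input: dadeaa
Stack-based adjacent duplicate removal:
  Read 'd': push. Stack: d
  Read 'a': push. Stack: da
  Read 'd': push. Stack: dad
  Read 'e': push. Stack: dade
  Read 'a': push. Stack: dadea
  Read 'a': matches stack top 'a' => pop. Stack: dade
Final stack: "dade" (length 4)

4


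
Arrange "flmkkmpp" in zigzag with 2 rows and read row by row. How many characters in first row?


Zigzag "flmkkmpp" into 2 rows:
Placing characters:
  'f' => row 0
  'l' => row 1
  'm' => row 0
  'k' => row 1
  'k' => row 0
  'm' => row 1
  'p' => row 0
  'p' => row 1
Rows:
  Row 0: "fmkp"
  Row 1: "lkmp"
First row length: 4

4


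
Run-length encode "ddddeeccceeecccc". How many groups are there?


Input: ddddeeccceeecccc
Scanning for consecutive runs:
  Group 1: 'd' x 4 (positions 0-3)
  Group 2: 'e' x 2 (positions 4-5)
  Group 3: 'c' x 3 (positions 6-8)
  Group 4: 'e' x 3 (positions 9-11)
  Group 5: 'c' x 4 (positions 12-15)
Total groups: 5

5


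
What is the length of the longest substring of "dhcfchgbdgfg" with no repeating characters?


Input: "dhcfchgbdgfg"
Sliding window (track last position of each char):
  Position 0 ('d'): window [0,0] length 1 -- new best
  Position 1 ('h'): window [0,1] length 2 -- new best
  Position 2 ('c'): window [0,2] length 3 -- new best
  Position 3 ('f'): window [0,3] length 4 -- new best
  Position 4 ('c'): repeat (last at 2), move window start to 3
  Position 4 ('c'): window [3,4] length 2
  Position 5 ('h'): window [3,5] length 3
  Position 6 ('g'): window [3,6] length 4
  Position 7 ('b'): window [3,7] length 5 -- new best
  Position 8 ('d'): window [3,8] length 6 -- new best
  Position 9 ('g'): repeat (last at 6), move window start to 7
  Position 9 ('g'): window [7,9] length 3
  Position 10 ('f'): window [7,10] length 4
  Position 11 ('g'): repeat (last at 9), move window start to 10
  Position 11 ('g'): window [10,11] length 2
Longest substring with no repeats: "fchgbd" with length 6

6


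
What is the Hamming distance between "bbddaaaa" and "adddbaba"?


Comparing "bbddaaaa" and "adddbaba" position by position:
  Position 0: 'b' vs 'a' => differ
  Position 1: 'b' vs 'd' => differ
  Position 2: 'd' vs 'd' => same
  Position 3: 'd' vs 'd' => same
  Position 4: 'a' vs 'b' => differ
  Position 5: 'a' vs 'a' => same
  Position 6: 'a' vs 'b' => differ
  Position 7: 'a' vs 'a' => same
Total differences (Hamming distance): 4

4


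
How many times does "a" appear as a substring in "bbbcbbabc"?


Searching for "a" in "bbbcbbabc"
Scanning each position:
  Position 0: "b" => no
  Position 1: "b" => no
  Position 2: "b" => no
  Position 3: "c" => no
  Position 4: "b" => no
  Position 5: "b" => no
  Position 6: "a" => MATCH
  Position 7: "b" => no
  Position 8: "c" => no
Total occurrences: 1

1


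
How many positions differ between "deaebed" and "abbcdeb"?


Comparing "deaebed" and "abbcdeb" position by position:
  Position 0: 'd' vs 'a' => DIFFER
  Position 1: 'e' vs 'b' => DIFFER
  Position 2: 'a' vs 'b' => DIFFER
  Position 3: 'e' vs 'c' => DIFFER
  Position 4: 'b' vs 'd' => DIFFER
  Position 5: 'e' vs 'e' => same
  Position 6: 'd' vs 'b' => DIFFER
Positions that differ: 6

6


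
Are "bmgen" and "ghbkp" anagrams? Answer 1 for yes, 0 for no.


Strings: "bmgen", "ghbkp"
Sorted first:  begmn
Sorted second: bghkp
Differ at position 1: 'e' vs 'g' => not anagrams

0


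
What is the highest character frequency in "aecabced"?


Input: aecabced
Character counts:
  'a': 2
  'b': 1
  'c': 2
  'd': 1
  'e': 2
Maximum frequency: 2

2


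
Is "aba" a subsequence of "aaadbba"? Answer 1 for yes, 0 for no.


Check if "aba" is a subsequence of "aaadbba"
Greedy scan:
  Position 0 ('a'): matches sub[0] = 'a'
  Position 1 ('a'): no match needed
  Position 2 ('a'): no match needed
  Position 3 ('d'): no match needed
  Position 4 ('b'): matches sub[1] = 'b'
  Position 5 ('b'): no match needed
  Position 6 ('a'): matches sub[2] = 'a'
All 3 characters matched => is a subsequence

1


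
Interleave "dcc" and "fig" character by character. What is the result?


Interleaving "dcc" and "fig":
  Position 0: 'd' from first, 'f' from second => "df"
  Position 1: 'c' from first, 'i' from second => "ci"
  Position 2: 'c' from first, 'g' from second => "cg"
Result: dfcicg

dfcicg


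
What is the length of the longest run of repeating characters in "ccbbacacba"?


Input: "ccbbacacba"
Scanning for longest run:
  Position 1 ('c'): continues run of 'c', length=2
  Position 2 ('b'): new char, reset run to 1
  Position 3 ('b'): continues run of 'b', length=2
  Position 4 ('a'): new char, reset run to 1
  Position 5 ('c'): new char, reset run to 1
  Position 6 ('a'): new char, reset run to 1
  Position 7 ('c'): new char, reset run to 1
  Position 8 ('b'): new char, reset run to 1
  Position 9 ('a'): new char, reset run to 1
Longest run: 'c' with length 2

2


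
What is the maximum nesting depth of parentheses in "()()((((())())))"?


Input: "()()((((())())))"
Tracking depth:
  Position 0 '(': depth becomes 1
  Position 1 ')': depth becomes 0
  Position 2 '(': depth becomes 1
  Position 3 ')': depth becomes 0
  Position 4 '(': depth becomes 1
  Position 5 '(': depth becomes 2
  Position 6 '(': depth becomes 3
  Position 7 '(': depth becomes 4
  Position 8 '(': depth becomes 5
  Position 9 ')': depth becomes 4
  Position 10 ')': depth becomes 3
  Position 11 '(': depth becomes 4
  Position 12 ')': depth becomes 3
  Position 13 ')': depth becomes 2
  Position 14 ')': depth becomes 1
  Position 15 ')': depth becomes 0
Maximum depth reached: 5

5


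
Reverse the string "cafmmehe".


Input: cafmmehe
Reading characters right to left:
  Position 7: 'e'
  Position 6: 'h'
  Position 5: 'e'
  Position 4: 'm'
  Position 3: 'm'
  Position 2: 'f'
  Position 1: 'a'
  Position 0: 'c'
Reversed: ehemmfac

ehemmfac


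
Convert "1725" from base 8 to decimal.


Input: "1725" in base 8
Positional expansion:
  Digit '1' (value 1) x 8^3 = 512
  Digit '7' (value 7) x 8^2 = 448
  Digit '2' (value 2) x 8^1 = 16
  Digit '5' (value 5) x 8^0 = 5
Sum = 981

981


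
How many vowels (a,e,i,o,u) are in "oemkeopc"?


Input: oemkeopc
Checking each character:
  'o' at position 0: vowel (running total: 1)
  'e' at position 1: vowel (running total: 2)
  'm' at position 2: consonant
  'k' at position 3: consonant
  'e' at position 4: vowel (running total: 3)
  'o' at position 5: vowel (running total: 4)
  'p' at position 6: consonant
  'c' at position 7: consonant
Total vowels: 4

4


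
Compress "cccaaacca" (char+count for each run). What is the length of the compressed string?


Input: cccaaacca
Runs:
  'c' x 3 => "c3"
  'a' x 3 => "a3"
  'c' x 2 => "c2"
  'a' x 1 => "a1"
Compressed: "c3a3c2a1"
Compressed length: 8

8


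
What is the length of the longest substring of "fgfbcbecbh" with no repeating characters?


Input: "fgfbcbecbh"
Sliding window (track last position of each char):
  Position 0 ('f'): window [0,0] length 1 -- new best
  Position 1 ('g'): window [0,1] length 2 -- new best
  Position 2 ('f'): repeat (last at 0), move window start to 1
  Position 2 ('f'): window [1,2] length 2
  Position 3 ('b'): window [1,3] length 3 -- new best
  Position 4 ('c'): window [1,4] length 4 -- new best
  Position 5 ('b'): repeat (last at 3), move window start to 4
  Position 5 ('b'): window [4,5] length 2
  Position 6 ('e'): window [4,6] length 3
  Position 7 ('c'): repeat (last at 4), move window start to 5
  Position 7 ('c'): window [5,7] length 3
  Position 8 ('b'): repeat (last at 5), move window start to 6
  Position 8 ('b'): window [6,8] length 3
  Position 9 ('h'): window [6,9] length 4
Longest substring with no repeats: "gfbc" with length 4

4


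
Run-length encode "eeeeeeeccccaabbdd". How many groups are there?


Input: eeeeeeeccccaabbdd
Scanning for consecutive runs:
  Group 1: 'e' x 7 (positions 0-6)
  Group 2: 'c' x 4 (positions 7-10)
  Group 3: 'a' x 2 (positions 11-12)
  Group 4: 'b' x 2 (positions 13-14)
  Group 5: 'd' x 2 (positions 15-16)
Total groups: 5

5


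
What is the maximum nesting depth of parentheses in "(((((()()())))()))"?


Input: "(((((()()())))()))"
Tracking depth:
  Position 0 '(': depth becomes 1
  Position 1 '(': depth becomes 2
  Position 2 '(': depth becomes 3
  Position 3 '(': depth becomes 4
  Position 4 '(': depth becomes 5
  Position 5 '(': depth becomes 6
  Position 6 ')': depth becomes 5
  Position 7 '(': depth becomes 6
  Position 8 ')': depth becomes 5
  Position 9 '(': depth becomes 6
  Position 10 ')': depth becomes 5
  Position 11 ')': depth becomes 4
  Position 12 ')': depth becomes 3
  Position 13 ')': depth becomes 2
  Position 14 '(': depth becomes 3
  Position 15 ')': depth becomes 2
  Position 16 ')': depth becomes 1
  Position 17 ')': depth becomes 0
Maximum depth reached: 6

6


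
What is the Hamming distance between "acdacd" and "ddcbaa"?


Comparing "acdacd" and "ddcbaa" position by position:
  Position 0: 'a' vs 'd' => differ
  Position 1: 'c' vs 'd' => differ
  Position 2: 'd' vs 'c' => differ
  Position 3: 'a' vs 'b' => differ
  Position 4: 'c' vs 'a' => differ
  Position 5: 'd' vs 'a' => differ
Total differences (Hamming distance): 6

6


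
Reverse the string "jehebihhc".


Input: jehebihhc
Reading characters right to left:
  Position 8: 'c'
  Position 7: 'h'
  Position 6: 'h'
  Position 5: 'i'
  Position 4: 'b'
  Position 3: 'e'
  Position 2: 'h'
  Position 1: 'e'
  Position 0: 'j'
Reversed: chhibehej

chhibehej


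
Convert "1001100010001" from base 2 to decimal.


Input: "1001100010001" in base 2
Positional expansion:
  Digit '1' (value 1) x 2^12 = 4096
  Digit '0' (value 0) x 2^11 = 0
  Digit '0' (value 0) x 2^10 = 0
  Digit '1' (value 1) x 2^9 = 512
  Digit '1' (value 1) x 2^8 = 256
  Digit '0' (value 0) x 2^7 = 0
  Digit '0' (value 0) x 2^6 = 0
  Digit '0' (value 0) x 2^5 = 0
  Digit '1' (value 1) x 2^4 = 16
  Digit '0' (value 0) x 2^3 = 0
  Digit '0' (value 0) x 2^2 = 0
  Digit '0' (value 0) x 2^1 = 0
  Digit '1' (value 1) x 2^0 = 1
Sum = 4881

4881


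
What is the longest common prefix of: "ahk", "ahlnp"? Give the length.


Words: ahk, ahlnp
  Position 0: all 'a' => match
  Position 1: all 'h' => match
  Position 2: ('k', 'l') => mismatch, stop
LCP = "ah" (length 2)

2


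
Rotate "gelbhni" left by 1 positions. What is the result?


Input: "gelbhni", rotate left by 1
First 1 characters: "g"
Remaining characters: "elbhni"
Concatenate remaining + first: "elbhni" + "g" = "elbhnig"

elbhnig


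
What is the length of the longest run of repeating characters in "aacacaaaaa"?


Input: "aacacaaaaa"
Scanning for longest run:
  Position 1 ('a'): continues run of 'a', length=2
  Position 2 ('c'): new char, reset run to 1
  Position 3 ('a'): new char, reset run to 1
  Position 4 ('c'): new char, reset run to 1
  Position 5 ('a'): new char, reset run to 1
  Position 6 ('a'): continues run of 'a', length=2
  Position 7 ('a'): continues run of 'a', length=3
  Position 8 ('a'): continues run of 'a', length=4
  Position 9 ('a'): continues run of 'a', length=5
Longest run: 'a' with length 5

5


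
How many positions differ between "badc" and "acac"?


Comparing "badc" and "acac" position by position:
  Position 0: 'b' vs 'a' => DIFFER
  Position 1: 'a' vs 'c' => DIFFER
  Position 2: 'd' vs 'a' => DIFFER
  Position 3: 'c' vs 'c' => same
Positions that differ: 3

3


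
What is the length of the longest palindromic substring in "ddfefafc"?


Input: "ddfefafc"
Checking substrings for palindromes:
  [2:5] "fef" (len 3) => palindrome
  [4:7] "faf" (len 3) => palindrome
  [0:2] "dd" (len 2) => palindrome
Longest palindromic substring: "fef" with length 3

3


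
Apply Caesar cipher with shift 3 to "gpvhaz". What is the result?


Caesar cipher: shift "gpvhaz" by 3
  'g' (pos 6) + 3 = pos 9 = 'j'
  'p' (pos 15) + 3 = pos 18 = 's'
  'v' (pos 21) + 3 = pos 24 = 'y'
  'h' (pos 7) + 3 = pos 10 = 'k'
  'a' (pos 0) + 3 = pos 3 = 'd'
  'z' (pos 25) + 3 = pos 2 = 'c'
Result: jsykdc

jsykdc


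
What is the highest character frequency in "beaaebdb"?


Input: beaaebdb
Character counts:
  'a': 2
  'b': 3
  'd': 1
  'e': 2
Maximum frequency: 3

3


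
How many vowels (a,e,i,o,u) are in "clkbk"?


Input: clkbk
Checking each character:
  'c' at position 0: consonant
  'l' at position 1: consonant
  'k' at position 2: consonant
  'b' at position 3: consonant
  'k' at position 4: consonant
Total vowels: 0

0


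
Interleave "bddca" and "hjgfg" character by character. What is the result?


Interleaving "bddca" and "hjgfg":
  Position 0: 'b' from first, 'h' from second => "bh"
  Position 1: 'd' from first, 'j' from second => "dj"
  Position 2: 'd' from first, 'g' from second => "dg"
  Position 3: 'c' from first, 'f' from second => "cf"
  Position 4: 'a' from first, 'g' from second => "ag"
Result: bhdjdgcfag

bhdjdgcfag


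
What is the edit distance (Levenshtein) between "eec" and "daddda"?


Computing edit distance: "eec" -> "daddda"
DP table:
           d    a    d    d    d    a
      0    1    2    3    4    5    6
  e   1    1    2    3    4    5    6
  e   2    2    2    3    4    5    6
  c   3    3    3    3    4    5    6
Edit distance = dp[3][6] = 6

6


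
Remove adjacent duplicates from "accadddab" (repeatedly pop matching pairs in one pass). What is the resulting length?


Input: accadddab
Stack-based adjacent duplicate removal:
  Read 'a': push. Stack: a
  Read 'c': push. Stack: ac
  Read 'c': matches stack top 'c' => pop. Stack: a
  Read 'a': matches stack top 'a' => pop. Stack: (empty)
  Read 'd': push. Stack: d
  Read 'd': matches stack top 'd' => pop. Stack: (empty)
  Read 'd': push. Stack: d
  Read 'a': push. Stack: da
  Read 'b': push. Stack: dab
Final stack: "dab" (length 3)

3


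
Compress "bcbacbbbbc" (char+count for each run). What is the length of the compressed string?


Input: bcbacbbbbc
Runs:
  'b' x 1 => "b1"
  'c' x 1 => "c1"
  'b' x 1 => "b1"
  'a' x 1 => "a1"
  'c' x 1 => "c1"
  'b' x 4 => "b4"
  'c' x 1 => "c1"
Compressed: "b1c1b1a1c1b4c1"
Compressed length: 14

14


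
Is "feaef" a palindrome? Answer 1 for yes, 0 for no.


Input: feaef
Reversed: feaef
  Compare pos 0 ('f') with pos 4 ('f'): match
  Compare pos 1 ('e') with pos 3 ('e'): match
Result: palindrome

1


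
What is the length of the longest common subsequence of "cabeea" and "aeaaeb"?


LCS of "cabeea" and "aeaaeb"
DP table:
           a    e    a    a    e    b
      0    0    0    0    0    0    0
  c   0    0    0    0    0    0    0
  a   0    1    1    1    1    1    1
  b   0    1    1    1    1    1    2
  e   0    1    2    2    2    2    2
  e   0    1    2    2    2    3    3
  a   0    1    2    3    3    3    3
LCS length = dp[6][6] = 3

3


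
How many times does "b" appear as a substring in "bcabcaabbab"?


Searching for "b" in "bcabcaabbab"
Scanning each position:
  Position 0: "b" => MATCH
  Position 1: "c" => no
  Position 2: "a" => no
  Position 3: "b" => MATCH
  Position 4: "c" => no
  Position 5: "a" => no
  Position 6: "a" => no
  Position 7: "b" => MATCH
  Position 8: "b" => MATCH
  Position 9: "a" => no
  Position 10: "b" => MATCH
Total occurrences: 5

5


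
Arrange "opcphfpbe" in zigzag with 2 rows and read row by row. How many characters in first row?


Zigzag "opcphfpbe" into 2 rows:
Placing characters:
  'o' => row 0
  'p' => row 1
  'c' => row 0
  'p' => row 1
  'h' => row 0
  'f' => row 1
  'p' => row 0
  'b' => row 1
  'e' => row 0
Rows:
  Row 0: "ochpe"
  Row 1: "ppfb"
First row length: 5

5


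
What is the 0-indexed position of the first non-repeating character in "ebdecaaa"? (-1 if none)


Input: ebdecaaa
Character frequencies:
  'a': 3
  'b': 1
  'c': 1
  'd': 1
  'e': 2
Scanning left to right for freq == 1:
  Position 0 ('e'): freq=2, skip
  Position 1 ('b'): unique! => answer = 1

1


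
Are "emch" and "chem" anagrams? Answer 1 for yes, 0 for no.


Strings: "emch", "chem"
Sorted first:  cehm
Sorted second: cehm
Sorted forms match => anagrams

1


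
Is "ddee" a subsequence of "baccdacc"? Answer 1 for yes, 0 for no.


Check if "ddee" is a subsequence of "baccdacc"
Greedy scan:
  Position 0 ('b'): no match needed
  Position 1 ('a'): no match needed
  Position 2 ('c'): no match needed
  Position 3 ('c'): no match needed
  Position 4 ('d'): matches sub[0] = 'd'
  Position 5 ('a'): no match needed
  Position 6 ('c'): no match needed
  Position 7 ('c'): no match needed
Only matched 1/4 characters => not a subsequence

0


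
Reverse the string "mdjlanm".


Input: mdjlanm
Reading characters right to left:
  Position 6: 'm'
  Position 5: 'n'
  Position 4: 'a'
  Position 3: 'l'
  Position 2: 'j'
  Position 1: 'd'
  Position 0: 'm'
Reversed: mnaljdm

mnaljdm


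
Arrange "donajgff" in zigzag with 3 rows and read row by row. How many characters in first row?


Zigzag "donajgff" into 3 rows:
Placing characters:
  'd' => row 0
  'o' => row 1
  'n' => row 2
  'a' => row 1
  'j' => row 0
  'g' => row 1
  'f' => row 2
  'f' => row 1
Rows:
  Row 0: "dj"
  Row 1: "oagf"
  Row 2: "nf"
First row length: 2

2


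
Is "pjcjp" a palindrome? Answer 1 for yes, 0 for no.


Input: pjcjp
Reversed: pjcjp
  Compare pos 0 ('p') with pos 4 ('p'): match
  Compare pos 1 ('j') with pos 3 ('j'): match
Result: palindrome

1


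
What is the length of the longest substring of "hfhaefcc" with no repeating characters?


Input: "hfhaefcc"
Sliding window (track last position of each char):
  Position 0 ('h'): window [0,0] length 1 -- new best
  Position 1 ('f'): window [0,1] length 2 -- new best
  Position 2 ('h'): repeat (last at 0), move window start to 1
  Position 2 ('h'): window [1,2] length 2
  Position 3 ('a'): window [1,3] length 3 -- new best
  Position 4 ('e'): window [1,4] length 4 -- new best
  Position 5 ('f'): repeat (last at 1), move window start to 2
  Position 5 ('f'): window [2,5] length 4
  Position 6 ('c'): window [2,6] length 5 -- new best
  Position 7 ('c'): repeat (last at 6), move window start to 7
  Position 7 ('c'): window [7,7] length 1
Longest substring with no repeats: "haefc" with length 5

5


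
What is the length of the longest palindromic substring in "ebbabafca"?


Input: "ebbabafca"
Checking substrings for palindromes:
  [2:5] "bab" (len 3) => palindrome
  [3:6] "aba" (len 3) => palindrome
  [1:3] "bb" (len 2) => palindrome
Longest palindromic substring: "bab" with length 3

3


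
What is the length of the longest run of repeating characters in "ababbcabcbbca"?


Input: "ababbcabcbbca"
Scanning for longest run:
  Position 1 ('b'): new char, reset run to 1
  Position 2 ('a'): new char, reset run to 1
  Position 3 ('b'): new char, reset run to 1
  Position 4 ('b'): continues run of 'b', length=2
  Position 5 ('c'): new char, reset run to 1
  Position 6 ('a'): new char, reset run to 1
  Position 7 ('b'): new char, reset run to 1
  Position 8 ('c'): new char, reset run to 1
  Position 9 ('b'): new char, reset run to 1
  Position 10 ('b'): continues run of 'b', length=2
  Position 11 ('c'): new char, reset run to 1
  Position 12 ('a'): new char, reset run to 1
Longest run: 'b' with length 2

2


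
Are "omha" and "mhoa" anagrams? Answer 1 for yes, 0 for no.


Strings: "omha", "mhoa"
Sorted first:  ahmo
Sorted second: ahmo
Sorted forms match => anagrams

1


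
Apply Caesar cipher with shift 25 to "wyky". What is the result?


Caesar cipher: shift "wyky" by 25
  'w' (pos 22) + 25 = pos 21 = 'v'
  'y' (pos 24) + 25 = pos 23 = 'x'
  'k' (pos 10) + 25 = pos 9 = 'j'
  'y' (pos 24) + 25 = pos 23 = 'x'
Result: vxjx

vxjx


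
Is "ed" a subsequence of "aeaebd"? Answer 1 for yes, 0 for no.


Check if "ed" is a subsequence of "aeaebd"
Greedy scan:
  Position 0 ('a'): no match needed
  Position 1 ('e'): matches sub[0] = 'e'
  Position 2 ('a'): no match needed
  Position 3 ('e'): no match needed
  Position 4 ('b'): no match needed
  Position 5 ('d'): matches sub[1] = 'd'
All 2 characters matched => is a subsequence

1


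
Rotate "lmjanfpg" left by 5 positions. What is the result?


Input: "lmjanfpg", rotate left by 5
First 5 characters: "lmjan"
Remaining characters: "fpg"
Concatenate remaining + first: "fpg" + "lmjan" = "fpglmjan"

fpglmjan


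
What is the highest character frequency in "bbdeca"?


Input: bbdeca
Character counts:
  'a': 1
  'b': 2
  'c': 1
  'd': 1
  'e': 1
Maximum frequency: 2

2


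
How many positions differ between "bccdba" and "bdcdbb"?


Comparing "bccdba" and "bdcdbb" position by position:
  Position 0: 'b' vs 'b' => same
  Position 1: 'c' vs 'd' => DIFFER
  Position 2: 'c' vs 'c' => same
  Position 3: 'd' vs 'd' => same
  Position 4: 'b' vs 'b' => same
  Position 5: 'a' vs 'b' => DIFFER
Positions that differ: 2

2


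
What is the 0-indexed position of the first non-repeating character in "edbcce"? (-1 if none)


Input: edbcce
Character frequencies:
  'b': 1
  'c': 2
  'd': 1
  'e': 2
Scanning left to right for freq == 1:
  Position 0 ('e'): freq=2, skip
  Position 1 ('d'): unique! => answer = 1

1


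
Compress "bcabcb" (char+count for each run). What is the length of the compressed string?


Input: bcabcb
Runs:
  'b' x 1 => "b1"
  'c' x 1 => "c1"
  'a' x 1 => "a1"
  'b' x 1 => "b1"
  'c' x 1 => "c1"
  'b' x 1 => "b1"
Compressed: "b1c1a1b1c1b1"
Compressed length: 12

12


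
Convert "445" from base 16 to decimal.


Input: "445" in base 16
Positional expansion:
  Digit '4' (value 4) x 16^2 = 1024
  Digit '4' (value 4) x 16^1 = 64
  Digit '5' (value 5) x 16^0 = 5
Sum = 1093

1093


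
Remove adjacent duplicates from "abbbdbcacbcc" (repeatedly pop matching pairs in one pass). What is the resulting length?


Input: abbbdbcacbcc
Stack-based adjacent duplicate removal:
  Read 'a': push. Stack: a
  Read 'b': push. Stack: ab
  Read 'b': matches stack top 'b' => pop. Stack: a
  Read 'b': push. Stack: ab
  Read 'd': push. Stack: abd
  Read 'b': push. Stack: abdb
  Read 'c': push. Stack: abdbc
  Read 'a': push. Stack: abdbca
  Read 'c': push. Stack: abdbcac
  Read 'b': push. Stack: abdbcacb
  Read 'c': push. Stack: abdbcacbc
  Read 'c': matches stack top 'c' => pop. Stack: abdbcacb
Final stack: "abdbcacb" (length 8)

8


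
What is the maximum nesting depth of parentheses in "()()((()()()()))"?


Input: "()()((()()()()))"
Tracking depth:
  Position 0 '(': depth becomes 1
  Position 1 ')': depth becomes 0
  Position 2 '(': depth becomes 1
  Position 3 ')': depth becomes 0
  Position 4 '(': depth becomes 1
  Position 5 '(': depth becomes 2
  Position 6 '(': depth becomes 3
  Position 7 ')': depth becomes 2
  Position 8 '(': depth becomes 3
  Position 9 ')': depth becomes 2
  Position 10 '(': depth becomes 3
  Position 11 ')': depth becomes 2
  Position 12 '(': depth becomes 3
  Position 13 ')': depth becomes 2
  Position 14 ')': depth becomes 1
  Position 15 ')': depth becomes 0
Maximum depth reached: 3

3


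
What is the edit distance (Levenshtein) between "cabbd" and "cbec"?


Computing edit distance: "cabbd" -> "cbec"
DP table:
           c    b    e    c
      0    1    2    3    4
  c   1    0    1    2    3
  a   2    1    1    2    3
  b   3    2    1    2    3
  b   4    3    2    2    3
  d   5    4    3    3    3
Edit distance = dp[5][4] = 3

3


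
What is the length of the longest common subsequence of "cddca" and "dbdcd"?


LCS of "cddca" and "dbdcd"
DP table:
           d    b    d    c    d
      0    0    0    0    0    0
  c   0    0    0    0    1    1
  d   0    1    1    1    1    2
  d   0    1    1    2    2    2
  c   0    1    1    2    3    3
  a   0    1    1    2    3    3
LCS length = dp[5][5] = 3

3


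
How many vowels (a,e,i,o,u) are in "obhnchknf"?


Input: obhnchknf
Checking each character:
  'o' at position 0: vowel (running total: 1)
  'b' at position 1: consonant
  'h' at position 2: consonant
  'n' at position 3: consonant
  'c' at position 4: consonant
  'h' at position 5: consonant
  'k' at position 6: consonant
  'n' at position 7: consonant
  'f' at position 8: consonant
Total vowels: 1

1


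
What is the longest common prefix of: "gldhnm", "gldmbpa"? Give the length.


Words: gldhnm, gldmbpa
  Position 0: all 'g' => match
  Position 1: all 'l' => match
  Position 2: all 'd' => match
  Position 3: ('h', 'm') => mismatch, stop
LCP = "gld" (length 3)

3


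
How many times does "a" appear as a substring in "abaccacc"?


Searching for "a" in "abaccacc"
Scanning each position:
  Position 0: "a" => MATCH
  Position 1: "b" => no
  Position 2: "a" => MATCH
  Position 3: "c" => no
  Position 4: "c" => no
  Position 5: "a" => MATCH
  Position 6: "c" => no
  Position 7: "c" => no
Total occurrences: 3

3


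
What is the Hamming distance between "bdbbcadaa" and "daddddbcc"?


Comparing "bdbbcadaa" and "daddddbcc" position by position:
  Position 0: 'b' vs 'd' => differ
  Position 1: 'd' vs 'a' => differ
  Position 2: 'b' vs 'd' => differ
  Position 3: 'b' vs 'd' => differ
  Position 4: 'c' vs 'd' => differ
  Position 5: 'a' vs 'd' => differ
  Position 6: 'd' vs 'b' => differ
  Position 7: 'a' vs 'c' => differ
  Position 8: 'a' vs 'c' => differ
Total differences (Hamming distance): 9

9


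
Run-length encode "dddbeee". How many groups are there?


Input: dddbeee
Scanning for consecutive runs:
  Group 1: 'd' x 3 (positions 0-2)
  Group 2: 'b' x 1 (positions 3-3)
  Group 3: 'e' x 3 (positions 4-6)
Total groups: 3

3


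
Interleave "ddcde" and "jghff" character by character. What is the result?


Interleaving "ddcde" and "jghff":
  Position 0: 'd' from first, 'j' from second => "dj"
  Position 1: 'd' from first, 'g' from second => "dg"
  Position 2: 'c' from first, 'h' from second => "ch"
  Position 3: 'd' from first, 'f' from second => "df"
  Position 4: 'e' from first, 'f' from second => "ef"
Result: djdgchdfef

djdgchdfef


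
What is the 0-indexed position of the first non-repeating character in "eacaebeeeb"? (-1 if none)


Input: eacaebeeeb
Character frequencies:
  'a': 2
  'b': 2
  'c': 1
  'e': 5
Scanning left to right for freq == 1:
  Position 0 ('e'): freq=5, skip
  Position 1 ('a'): freq=2, skip
  Position 2 ('c'): unique! => answer = 2

2


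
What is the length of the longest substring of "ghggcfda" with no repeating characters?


Input: "ghggcfda"
Sliding window (track last position of each char):
  Position 0 ('g'): window [0,0] length 1 -- new best
  Position 1 ('h'): window [0,1] length 2 -- new best
  Position 2 ('g'): repeat (last at 0), move window start to 1
  Position 2 ('g'): window [1,2] length 2
  Position 3 ('g'): repeat (last at 2), move window start to 3
  Position 3 ('g'): window [3,3] length 1
  Position 4 ('c'): window [3,4] length 2
  Position 5 ('f'): window [3,5] length 3 -- new best
  Position 6 ('d'): window [3,6] length 4 -- new best
  Position 7 ('a'): window [3,7] length 5 -- new best
Longest substring with no repeats: "gcfda" with length 5

5


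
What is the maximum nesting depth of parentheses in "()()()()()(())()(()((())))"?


Input: "()()()()()(())()(()((())))"
Tracking depth:
  Position 0 '(': depth becomes 1
  Position 1 ')': depth becomes 0
  Position 2 '(': depth becomes 1
  Position 3 ')': depth becomes 0
  Position 4 '(': depth becomes 1
  Position 5 ')': depth becomes 0
  Position 6 '(': depth becomes 1
  Position 7 ')': depth becomes 0
  Position 8 '(': depth becomes 1
  Position 9 ')': depth becomes 0
  Position 10 '(': depth becomes 1
  Position 11 '(': depth becomes 2
  Position 12 ')': depth becomes 1
  Position 13 ')': depth becomes 0
  Position 14 '(': depth becomes 1
  Position 15 ')': depth becomes 0
  Position 16 '(': depth becomes 1
  Position 17 '(': depth becomes 2
  Position 18 ')': depth becomes 1
  Position 19 '(': depth becomes 2
  Position 20 '(': depth becomes 3
  Position 21 '(': depth becomes 4
  Position 22 ')': depth becomes 3
  Position 23 ')': depth becomes 2
  Position 24 ')': depth becomes 1
  Position 25 ')': depth becomes 0
Maximum depth reached: 4

4


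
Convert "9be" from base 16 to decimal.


Input: "9be" in base 16
Positional expansion:
  Digit '9' (value 9) x 16^2 = 2304
  Digit 'b' (value 11) x 16^1 = 176
  Digit 'e' (value 14) x 16^0 = 14
Sum = 2494

2494


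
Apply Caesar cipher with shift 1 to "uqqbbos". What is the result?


Caesar cipher: shift "uqqbbos" by 1
  'u' (pos 20) + 1 = pos 21 = 'v'
  'q' (pos 16) + 1 = pos 17 = 'r'
  'q' (pos 16) + 1 = pos 17 = 'r'
  'b' (pos 1) + 1 = pos 2 = 'c'
  'b' (pos 1) + 1 = pos 2 = 'c'
  'o' (pos 14) + 1 = pos 15 = 'p'
  's' (pos 18) + 1 = pos 19 = 't'
Result: vrrccpt

vrrccpt


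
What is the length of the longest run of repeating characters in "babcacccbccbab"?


Input: "babcacccbccbab"
Scanning for longest run:
  Position 1 ('a'): new char, reset run to 1
  Position 2 ('b'): new char, reset run to 1
  Position 3 ('c'): new char, reset run to 1
  Position 4 ('a'): new char, reset run to 1
  Position 5 ('c'): new char, reset run to 1
  Position 6 ('c'): continues run of 'c', length=2
  Position 7 ('c'): continues run of 'c', length=3
  Position 8 ('b'): new char, reset run to 1
  Position 9 ('c'): new char, reset run to 1
  Position 10 ('c'): continues run of 'c', length=2
  Position 11 ('b'): new char, reset run to 1
  Position 12 ('a'): new char, reset run to 1
  Position 13 ('b'): new char, reset run to 1
Longest run: 'c' with length 3

3


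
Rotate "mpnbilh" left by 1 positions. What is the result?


Input: "mpnbilh", rotate left by 1
First 1 characters: "m"
Remaining characters: "pnbilh"
Concatenate remaining + first: "pnbilh" + "m" = "pnbilhm"

pnbilhm


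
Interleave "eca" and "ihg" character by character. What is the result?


Interleaving "eca" and "ihg":
  Position 0: 'e' from first, 'i' from second => "ei"
  Position 1: 'c' from first, 'h' from second => "ch"
  Position 2: 'a' from first, 'g' from second => "ag"
Result: eichag

eichag


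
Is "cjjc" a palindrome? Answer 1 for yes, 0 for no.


Input: cjjc
Reversed: cjjc
  Compare pos 0 ('c') with pos 3 ('c'): match
  Compare pos 1 ('j') with pos 2 ('j'): match
Result: palindrome

1


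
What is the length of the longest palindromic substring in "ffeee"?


Input: "ffeee"
Checking substrings for palindromes:
  [2:5] "eee" (len 3) => palindrome
  [0:2] "ff" (len 2) => palindrome
  [2:4] "ee" (len 2) => palindrome
  [3:5] "ee" (len 2) => palindrome
Longest palindromic substring: "eee" with length 3

3


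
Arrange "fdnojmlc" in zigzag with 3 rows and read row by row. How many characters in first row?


Zigzag "fdnojmlc" into 3 rows:
Placing characters:
  'f' => row 0
  'd' => row 1
  'n' => row 2
  'o' => row 1
  'j' => row 0
  'm' => row 1
  'l' => row 2
  'c' => row 1
Rows:
  Row 0: "fj"
  Row 1: "domc"
  Row 2: "nl"
First row length: 2

2


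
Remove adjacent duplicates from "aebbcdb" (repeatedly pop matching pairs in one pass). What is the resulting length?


Input: aebbcdb
Stack-based adjacent duplicate removal:
  Read 'a': push. Stack: a
  Read 'e': push. Stack: ae
  Read 'b': push. Stack: aeb
  Read 'b': matches stack top 'b' => pop. Stack: ae
  Read 'c': push. Stack: aec
  Read 'd': push. Stack: aecd
  Read 'b': push. Stack: aecdb
Final stack: "aecdb" (length 5)

5


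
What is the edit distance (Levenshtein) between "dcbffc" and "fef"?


Computing edit distance: "dcbffc" -> "fef"
DP table:
           f    e    f
      0    1    2    3
  d   1    1    2    3
  c   2    2    2    3
  b   3    3    3    3
  f   4    3    4    3
  f   5    4    4    4
  c   6    5    5    5
Edit distance = dp[6][3] = 5

5


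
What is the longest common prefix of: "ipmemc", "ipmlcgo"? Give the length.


Words: ipmemc, ipmlcgo
  Position 0: all 'i' => match
  Position 1: all 'p' => match
  Position 2: all 'm' => match
  Position 3: ('e', 'l') => mismatch, stop
LCP = "ipm" (length 3)

3


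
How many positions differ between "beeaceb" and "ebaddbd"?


Comparing "beeaceb" and "ebaddbd" position by position:
  Position 0: 'b' vs 'e' => DIFFER
  Position 1: 'e' vs 'b' => DIFFER
  Position 2: 'e' vs 'a' => DIFFER
  Position 3: 'a' vs 'd' => DIFFER
  Position 4: 'c' vs 'd' => DIFFER
  Position 5: 'e' vs 'b' => DIFFER
  Position 6: 'b' vs 'd' => DIFFER
Positions that differ: 7

7


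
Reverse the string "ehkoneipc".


Input: ehkoneipc
Reading characters right to left:
  Position 8: 'c'
  Position 7: 'p'
  Position 6: 'i'
  Position 5: 'e'
  Position 4: 'n'
  Position 3: 'o'
  Position 2: 'k'
  Position 1: 'h'
  Position 0: 'e'
Reversed: cpienokhe

cpienokhe


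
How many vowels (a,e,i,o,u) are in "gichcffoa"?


Input: gichcffoa
Checking each character:
  'g' at position 0: consonant
  'i' at position 1: vowel (running total: 1)
  'c' at position 2: consonant
  'h' at position 3: consonant
  'c' at position 4: consonant
  'f' at position 5: consonant
  'f' at position 6: consonant
  'o' at position 7: vowel (running total: 2)
  'a' at position 8: vowel (running total: 3)
Total vowels: 3

3


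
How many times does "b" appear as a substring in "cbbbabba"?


Searching for "b" in "cbbbabba"
Scanning each position:
  Position 0: "c" => no
  Position 1: "b" => MATCH
  Position 2: "b" => MATCH
  Position 3: "b" => MATCH
  Position 4: "a" => no
  Position 5: "b" => MATCH
  Position 6: "b" => MATCH
  Position 7: "a" => no
Total occurrences: 5

5


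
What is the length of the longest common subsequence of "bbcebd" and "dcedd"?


LCS of "bbcebd" and "dcedd"
DP table:
           d    c    e    d    d
      0    0    0    0    0    0
  b   0    0    0    0    0    0
  b   0    0    0    0    0    0
  c   0    0    1    1    1    1
  e   0    0    1    2    2    2
  b   0    0    1    2    2    2
  d   0    1    1    2    3    3
LCS length = dp[6][5] = 3

3


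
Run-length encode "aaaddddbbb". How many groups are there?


Input: aaaddddbbb
Scanning for consecutive runs:
  Group 1: 'a' x 3 (positions 0-2)
  Group 2: 'd' x 4 (positions 3-6)
  Group 3: 'b' x 3 (positions 7-9)
Total groups: 3

3


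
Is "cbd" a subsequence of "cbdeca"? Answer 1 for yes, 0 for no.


Check if "cbd" is a subsequence of "cbdeca"
Greedy scan:
  Position 0 ('c'): matches sub[0] = 'c'
  Position 1 ('b'): matches sub[1] = 'b'
  Position 2 ('d'): matches sub[2] = 'd'
  Position 3 ('e'): no match needed
  Position 4 ('c'): no match needed
  Position 5 ('a'): no match needed
All 3 characters matched => is a subsequence

1


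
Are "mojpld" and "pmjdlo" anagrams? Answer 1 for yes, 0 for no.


Strings: "mojpld", "pmjdlo"
Sorted first:  djlmop
Sorted second: djlmop
Sorted forms match => anagrams

1


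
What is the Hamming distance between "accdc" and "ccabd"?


Comparing "accdc" and "ccabd" position by position:
  Position 0: 'a' vs 'c' => differ
  Position 1: 'c' vs 'c' => same
  Position 2: 'c' vs 'a' => differ
  Position 3: 'd' vs 'b' => differ
  Position 4: 'c' vs 'd' => differ
Total differences (Hamming distance): 4

4


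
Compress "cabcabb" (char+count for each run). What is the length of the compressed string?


Input: cabcabb
Runs:
  'c' x 1 => "c1"
  'a' x 1 => "a1"
  'b' x 1 => "b1"
  'c' x 1 => "c1"
  'a' x 1 => "a1"
  'b' x 2 => "b2"
Compressed: "c1a1b1c1a1b2"
Compressed length: 12

12


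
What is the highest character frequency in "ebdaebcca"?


Input: ebdaebcca
Character counts:
  'a': 2
  'b': 2
  'c': 2
  'd': 1
  'e': 2
Maximum frequency: 2

2


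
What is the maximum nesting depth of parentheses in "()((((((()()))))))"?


Input: "()((((((()()))))))"
Tracking depth:
  Position 0 '(': depth becomes 1
  Position 1 ')': depth becomes 0
  Position 2 '(': depth becomes 1
  Position 3 '(': depth becomes 2
  Position 4 '(': depth becomes 3
  Position 5 '(': depth becomes 4
  Position 6 '(': depth becomes 5
  Position 7 '(': depth becomes 6
  Position 8 '(': depth becomes 7
  Position 9 ')': depth becomes 6
  Position 10 '(': depth becomes 7
  Position 11 ')': depth becomes 6
  Position 12 ')': depth becomes 5
  Position 13 ')': depth becomes 4
  Position 14 ')': depth becomes 3
  Position 15 ')': depth becomes 2
  Position 16 ')': depth becomes 1
  Position 17 ')': depth becomes 0
Maximum depth reached: 7

7


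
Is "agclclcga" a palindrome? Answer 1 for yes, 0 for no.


Input: agclclcga
Reversed: agclclcga
  Compare pos 0 ('a') with pos 8 ('a'): match
  Compare pos 1 ('g') with pos 7 ('g'): match
  Compare pos 2 ('c') with pos 6 ('c'): match
  Compare pos 3 ('l') with pos 5 ('l'): match
Result: palindrome

1


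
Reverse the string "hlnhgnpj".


Input: hlnhgnpj
Reading characters right to left:
  Position 7: 'j'
  Position 6: 'p'
  Position 5: 'n'
  Position 4: 'g'
  Position 3: 'h'
  Position 2: 'n'
  Position 1: 'l'
  Position 0: 'h'
Reversed: jpnghnlh

jpnghnlh


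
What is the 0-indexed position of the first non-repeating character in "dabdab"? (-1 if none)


Input: dabdab
Character frequencies:
  'a': 2
  'b': 2
  'd': 2
Scanning left to right for freq == 1:
  Position 0 ('d'): freq=2, skip
  Position 1 ('a'): freq=2, skip
  Position 2 ('b'): freq=2, skip
  Position 3 ('d'): freq=2, skip
  Position 4 ('a'): freq=2, skip
  Position 5 ('b'): freq=2, skip
  No unique character found => answer = -1

-1


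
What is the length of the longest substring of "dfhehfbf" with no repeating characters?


Input: "dfhehfbf"
Sliding window (track last position of each char):
  Position 0 ('d'): window [0,0] length 1 -- new best
  Position 1 ('f'): window [0,1] length 2 -- new best
  Position 2 ('h'): window [0,2] length 3 -- new best
  Position 3 ('e'): window [0,3] length 4 -- new best
  Position 4 ('h'): repeat (last at 2), move window start to 3
  Position 4 ('h'): window [3,4] length 2
  Position 5 ('f'): window [3,5] length 3
  Position 6 ('b'): window [3,6] length 4
  Position 7 ('f'): repeat (last at 5), move window start to 6
  Position 7 ('f'): window [6,7] length 2
Longest substring with no repeats: "dfhe" with length 4

4
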